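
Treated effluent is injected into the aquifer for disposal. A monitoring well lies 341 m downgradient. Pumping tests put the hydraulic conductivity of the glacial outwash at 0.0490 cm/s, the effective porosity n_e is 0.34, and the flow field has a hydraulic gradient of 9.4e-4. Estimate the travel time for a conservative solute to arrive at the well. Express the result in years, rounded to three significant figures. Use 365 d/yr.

7.98 years

K = 0.0490 cm/s × 864 = 42.34 m/d
Darcy flux q = K·i = 42.34 × 9.4e-4 = 0.03980 m/d
Average linear velocity = 0.03980 / 0.34 = 0.1170 m/d
t = L / v = 341 / 0.1170 = 2913 d
   = 2913 / 365 = 7.98 yr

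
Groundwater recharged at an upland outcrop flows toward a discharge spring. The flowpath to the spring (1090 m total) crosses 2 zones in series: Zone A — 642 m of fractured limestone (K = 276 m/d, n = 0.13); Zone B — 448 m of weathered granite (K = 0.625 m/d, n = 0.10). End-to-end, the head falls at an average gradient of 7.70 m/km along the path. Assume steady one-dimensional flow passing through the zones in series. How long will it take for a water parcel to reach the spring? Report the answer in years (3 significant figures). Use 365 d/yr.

Continuity: the same q passes through each zone, so ΔH = q·Σ(L_j/K_j) — the zones act as resistances in series.
Σ(L/K) = 642/276 + 448/0.625 = 2.326 + 716.8 = 719.1 d
K_eq = L_total / Σ(L/K) = 1090 / 719.1 = 1.516 m/d
q = K_eq · i = 1.516 × 0.0077 = 0.01167 m/d (same in every zone)
Zone A: v = q/n = 0.01167/0.13 = 0.08978 m/d → t_A = 642/0.08978 = 7151 d
Zone B: v = q/n = 0.01167/0.10 = 0.1167 m/d → t_B = 448/0.1167 = 3839 d
Total t = 7151 + 3839 = 10990 d
   = 10990 / 365 = 30.1 yr

30.1 years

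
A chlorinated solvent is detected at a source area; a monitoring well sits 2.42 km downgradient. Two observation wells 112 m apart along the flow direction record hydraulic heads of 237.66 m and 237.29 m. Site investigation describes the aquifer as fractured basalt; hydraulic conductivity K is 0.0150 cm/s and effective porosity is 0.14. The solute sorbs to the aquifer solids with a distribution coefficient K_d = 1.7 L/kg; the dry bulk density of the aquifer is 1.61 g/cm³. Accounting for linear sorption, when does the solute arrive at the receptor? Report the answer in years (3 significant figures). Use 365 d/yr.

Hydraulic gradient i = (237.66 − 237.29) / 112 = 0.37 / 112 = 0.003304
K = 0.0150 cm/s × 864 = 12.96 m/d
q = Ki = 12.96 × 0.003304 = 0.04281 m/d
v = Ki/n = 12.96·0.003304/0.14 = 0.3058 m/d
Retardation R = 1 + ρ_b·K_d/n = 1 + 1.61×1.7/0.14 = 20.55
Contaminant velocity v_c = v/R = 0.3058/20.55 = 0.01488 m/d
L = 2.42 km = 2420 m
t = L/v_c = 2420/0.01488 = 162600 d
   = 162600/365 = 446 yr

446 years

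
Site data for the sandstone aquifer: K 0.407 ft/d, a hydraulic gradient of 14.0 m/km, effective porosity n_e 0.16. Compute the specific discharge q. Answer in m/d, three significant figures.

K = 0.407 ft/d × 0.3048 = 0.1241 m/d
Darcy flux q = K·i = 0.1241 × 0.014 = 0.001737 m/d

0.00174 m/d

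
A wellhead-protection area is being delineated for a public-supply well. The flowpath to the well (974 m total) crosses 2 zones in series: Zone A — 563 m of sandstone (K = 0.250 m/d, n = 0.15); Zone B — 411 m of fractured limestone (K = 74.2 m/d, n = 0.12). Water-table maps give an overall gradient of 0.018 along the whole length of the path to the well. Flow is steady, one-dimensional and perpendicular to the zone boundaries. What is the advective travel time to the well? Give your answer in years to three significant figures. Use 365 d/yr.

Continuity: the same q passes through each zone, so ΔH = q·Σ(L_j/K_j) — the zones act as resistances in series.
Σ(L/K) = 563/0.250 + 411/74.2 = 2252 + 5.539 = 2258 d
K_eq = L_total / Σ(L/K) = 974 / 2258 = 0.4314 m/d
q = K_eq · i = 0.4314 × 0.018 = 0.007766 m/d (same in every zone)
Zone A: v = q/n = 0.007766/0.15 = 0.05177 m/d → t_A = 563/0.05177 = 10870 d
Zone B: v = q/n = 0.007766/0.12 = 0.06472 m/d → t_B = 411/0.06472 = 6351 d
Total t = 10870 + 6351 = 17230 d
   = 17230 / 365 = 47.2 yr

47.2 years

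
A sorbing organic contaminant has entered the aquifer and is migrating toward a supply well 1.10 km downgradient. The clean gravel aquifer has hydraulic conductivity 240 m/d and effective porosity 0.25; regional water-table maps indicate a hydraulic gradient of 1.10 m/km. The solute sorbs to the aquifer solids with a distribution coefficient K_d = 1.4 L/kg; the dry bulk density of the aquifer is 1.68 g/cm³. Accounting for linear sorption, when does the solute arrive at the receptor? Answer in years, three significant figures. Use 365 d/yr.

29.7 years

q = Ki = 240 × 0.0011 = 0.2640 m/d
v_s = q/n_e = 0.2640/0.25 = 1.056 m/d
Retardation R = 1 + ρ_b·K_d/n = 1 + 1.68×1.4/0.25 = 10.41
Contaminant velocity v_c = v/R = 1.056/10.41 = 0.1015 m/d
L = 1.10 km = 1100 m
t = L/v_c = 1100/0.1015 = 10840 d
   = 10840/365 = 29.7 yr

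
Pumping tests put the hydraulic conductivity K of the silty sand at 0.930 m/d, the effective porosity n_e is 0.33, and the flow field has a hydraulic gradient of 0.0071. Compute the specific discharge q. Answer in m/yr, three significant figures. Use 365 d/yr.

q = Ki = 0.930 × 0.0071 = 0.006603 m/d
   = 0.006603 × 365 = 2.41 m/yr

2.41 m/yr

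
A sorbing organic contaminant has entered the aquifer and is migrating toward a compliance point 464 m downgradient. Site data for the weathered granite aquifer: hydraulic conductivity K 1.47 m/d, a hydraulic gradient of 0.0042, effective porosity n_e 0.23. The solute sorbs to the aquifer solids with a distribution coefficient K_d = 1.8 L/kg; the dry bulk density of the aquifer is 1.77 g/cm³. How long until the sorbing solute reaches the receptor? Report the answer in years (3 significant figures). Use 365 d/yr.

q = Ki = 1.47 × 0.0042 = 0.006174 m/d
v = Ki/n = 1.47·0.0042/0.23 = 0.02684 m/d
Retardation R = 1 + ρ_b·K_d/n = 1 + 1.77×1.8/0.23 = 14.85
Contaminant velocity v_c = v/R = 0.02684/14.85 = 0.001807 m/d
t = L/v_c = 464/0.001807 = 256700 d
   = 256700/365 = 703 yr

703 years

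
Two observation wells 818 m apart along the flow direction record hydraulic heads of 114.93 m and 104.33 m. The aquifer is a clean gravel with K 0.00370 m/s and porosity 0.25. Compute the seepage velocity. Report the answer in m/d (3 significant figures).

Hydraulic gradient i = (114.93 − 104.33) / 818 = 10.60 / 818 = 0.01296
K = 0.00370 m/s × 86400 s/d = 319.7 m/d
Darcy flux q = K·i = 319.7 × 0.01296 = 4.143 m/d
v_s = q/n_e = 4.143/0.25 = 16.57 m/d

16.6 m/d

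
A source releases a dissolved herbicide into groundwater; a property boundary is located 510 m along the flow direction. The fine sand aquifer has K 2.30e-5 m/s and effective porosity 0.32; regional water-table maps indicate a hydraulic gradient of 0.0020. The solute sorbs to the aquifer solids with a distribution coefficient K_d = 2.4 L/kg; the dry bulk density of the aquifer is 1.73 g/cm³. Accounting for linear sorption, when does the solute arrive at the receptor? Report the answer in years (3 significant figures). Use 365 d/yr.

1570 years

K = 2.30e-5 m/s × 86400 s/d = 1.987 m/d
Specific discharge q = 1.987 × 0.0020 = 0.003974 m/d
Seepage velocity v = q / n = 0.003974 / 0.32 = 0.01242 m/d
Retardation R = 1 + ρ_b·K_d/n = 1 + 1.73×2.4/0.32 = 13.98
Contaminant velocity v_c = v/R = 0.01242/13.98 = 8.887e-4 m/d
t = L/v_c = 510/8.887e-4 = 573900 d
   = 573900/365 = 1570 yr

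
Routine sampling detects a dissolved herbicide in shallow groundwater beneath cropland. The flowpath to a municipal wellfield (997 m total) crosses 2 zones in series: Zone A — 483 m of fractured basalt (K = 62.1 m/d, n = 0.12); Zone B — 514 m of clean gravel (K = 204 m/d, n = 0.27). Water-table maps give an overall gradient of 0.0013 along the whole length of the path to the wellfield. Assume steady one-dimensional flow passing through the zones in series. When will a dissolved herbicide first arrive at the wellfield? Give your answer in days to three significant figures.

Steady 1-D flow in series ⇒ the Darcy flux q is identical in every zone and the zone head losses add (resistances L/K in series).
Σ(L/K) = 483/62.1 + 514/204 = 7.778 + 2.520 = 10.30 d
K_eq = L_total / Σ(L/K) = 997 / 10.30 = 96.82 m/d
q = K_eq · i = 96.82 × 0.0013 = 0.1259 m/d (same in every zone)
Zone A: v = q/n = 0.1259/0.12 = 1.049 m/d → t_A = 483/1.049 = 460.5 d
Zone B: v = q/n = 0.1259/0.27 = 0.4662 m/d → t_B = 514/0.4662 = 1103 d
Total t = 460.5 + 1103 = 1563 d

1560 days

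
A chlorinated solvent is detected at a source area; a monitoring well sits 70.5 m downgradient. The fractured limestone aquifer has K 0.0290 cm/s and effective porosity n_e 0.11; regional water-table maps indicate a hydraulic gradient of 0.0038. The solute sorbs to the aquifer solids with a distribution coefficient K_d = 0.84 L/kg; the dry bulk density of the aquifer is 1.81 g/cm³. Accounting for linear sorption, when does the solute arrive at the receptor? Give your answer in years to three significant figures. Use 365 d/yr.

K = 0.0290 cm/s × 864 = 25.06 m/d
Darcy flux q = K·i = 25.06 × 0.0038 = 0.09521 m/d
Seepage velocity v = q / n = 0.09521 / 0.11 = 0.8656 m/d
Retardation R = 1 + ρ_b·K_d/n = 1 + 1.81×0.84/0.11 = 14.82
Contaminant velocity v_c = v/R = 0.8656/14.82 = 0.05840 m/d
t = L/v_c = 70.5/0.05840 = 1207 d
   = 1207/365 = 3.31 yr

3.31 years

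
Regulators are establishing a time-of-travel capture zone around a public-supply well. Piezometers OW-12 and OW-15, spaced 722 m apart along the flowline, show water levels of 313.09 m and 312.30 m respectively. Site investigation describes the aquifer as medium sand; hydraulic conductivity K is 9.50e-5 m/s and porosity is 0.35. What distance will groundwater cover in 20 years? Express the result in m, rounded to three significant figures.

187 m

Hydraulic gradient i = (313.09 − 312.30) / 722 = 0.79 / 722 = 0.001094
K = 9.50e-5 m/s × 86400 s/d = 8.208 m/d
Specific discharge q = 8.208 × 0.001094 = 0.008981 m/d
Seepage velocity v = q / n = 0.008981 / 0.35 = 0.02566 m/d
T = 20 yr × 365 = 7300 d
L = v × T = 0.02566 × 7300 = 187.3 m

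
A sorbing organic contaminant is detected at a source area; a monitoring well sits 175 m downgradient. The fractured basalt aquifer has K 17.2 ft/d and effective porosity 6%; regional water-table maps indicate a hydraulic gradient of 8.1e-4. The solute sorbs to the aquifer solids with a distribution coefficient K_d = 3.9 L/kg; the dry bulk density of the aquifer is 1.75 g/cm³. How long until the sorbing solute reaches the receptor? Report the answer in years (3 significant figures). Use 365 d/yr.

K = 17.2 ft/d × 0.3048 = 5.243 m/d
Darcy flux q = K·i = 5.243 × 8.1e-4 = 0.004246 m/d
Seepage velocity v = q / n = 0.004246 / 0.06 = 0.07077 m/d
Retardation R = 1 + ρ_b·K_d/n = 1 + 1.75×3.9/0.06 = 114.8
Contaminant velocity v_c = v/R = 0.07077/114.8 = 6.168e-4 m/d
t = L/v_c = 175/6.168e-4 = 283700 d
   = 283700/365 = 777 yr

777 years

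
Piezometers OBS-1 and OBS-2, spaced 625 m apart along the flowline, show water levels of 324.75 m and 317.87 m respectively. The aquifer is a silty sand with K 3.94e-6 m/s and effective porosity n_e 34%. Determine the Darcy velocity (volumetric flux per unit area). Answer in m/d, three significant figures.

Hydraulic gradient i = (324.75 − 317.87) / 625 = 6.88 / 625 = 0.01101
K = 3.94e-6 m/s × 86400 s/d = 0.3404 m/d
Specific discharge q = 0.3404 × 0.01101 = 0.003747 m/d

0.00375 m/d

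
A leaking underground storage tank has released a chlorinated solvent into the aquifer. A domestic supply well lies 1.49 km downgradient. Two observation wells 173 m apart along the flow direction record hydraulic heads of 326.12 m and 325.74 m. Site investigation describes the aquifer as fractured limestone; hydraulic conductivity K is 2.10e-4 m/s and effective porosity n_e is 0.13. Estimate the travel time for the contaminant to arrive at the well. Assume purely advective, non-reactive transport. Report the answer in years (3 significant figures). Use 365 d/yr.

Hydraulic gradient i = (326.12 − 325.74) / 173 = 0.38 / 173 = 0.002197
K = 2.10e-4 m/s × 86400 s/d = 18.14 m/d
Specific discharge q = 18.14 × 0.002197 = 0.03985 m/d
Seepage velocity v = q / n = 0.03985 / 0.13 = 0.3066 m/d
L = 1.49 km = 1490 m
t = L / v = 1490 / 0.3066 = 4860 d
   = 4860 / 365 = 13.3 yr

13.3 years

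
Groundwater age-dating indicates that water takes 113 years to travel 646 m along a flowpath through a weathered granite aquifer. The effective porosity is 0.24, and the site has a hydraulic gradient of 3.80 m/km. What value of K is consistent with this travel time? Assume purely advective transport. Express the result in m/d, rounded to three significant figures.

t = 113 years = 41250 d
v = L / t = 646 / 41250 = 0.01566 m/d
K = v · n / i = 0.01566 × 0.24 / 0.0038 = 0.989 m/d

0.989 m/d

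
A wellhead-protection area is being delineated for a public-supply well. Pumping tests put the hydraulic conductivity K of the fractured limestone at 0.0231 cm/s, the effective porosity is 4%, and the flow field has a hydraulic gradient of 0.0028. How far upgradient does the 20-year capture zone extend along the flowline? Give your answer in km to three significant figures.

K = 0.0231 cm/s × 864 = 19.96 m/d
q = Ki = 19.96 × 0.0028 = 0.05588 m/d
v_s = q/n_e = 0.05588/0.04 = 1.397 m/d
T = 20 yr × 365 = 7300 d
L = v × T = 1.397 × 7300 = 10200 m
   = 10.2 km

10.2 km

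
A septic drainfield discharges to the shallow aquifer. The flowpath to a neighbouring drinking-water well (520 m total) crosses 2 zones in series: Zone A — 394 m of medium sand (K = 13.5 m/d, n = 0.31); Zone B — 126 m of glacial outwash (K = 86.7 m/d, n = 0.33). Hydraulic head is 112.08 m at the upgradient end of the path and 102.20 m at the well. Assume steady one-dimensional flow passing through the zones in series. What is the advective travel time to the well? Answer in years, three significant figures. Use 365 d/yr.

Total head drop ΔH = 112.08 − 102.20 = 9.88 m
Continuity: the same q passes through each zone, so ΔH = q·Σ(L_j/K_j) — the zones act as resistances in series.
Σ(L/K) = 394/13.5 + 126/86.7 = 29.19 + 1.453 = 30.64 d
q = ΔH / Σ(L/K) = 9.88 / 30.64 = 0.3225 m/d (same in every zone)
Zone A: v = q/n = 0.3225/0.31 = 1.040 m/d → t_A = 394/1.040 = 378.8 d
Zone B: v = q/n = 0.3225/0.33 = 0.9772 m/d → t_B = 126/0.9772 = 128.9 d
Total t = 378.8 + 128.9 = 507.7 d
   = 507.7 / 365 = 1.39 yr

1.39 years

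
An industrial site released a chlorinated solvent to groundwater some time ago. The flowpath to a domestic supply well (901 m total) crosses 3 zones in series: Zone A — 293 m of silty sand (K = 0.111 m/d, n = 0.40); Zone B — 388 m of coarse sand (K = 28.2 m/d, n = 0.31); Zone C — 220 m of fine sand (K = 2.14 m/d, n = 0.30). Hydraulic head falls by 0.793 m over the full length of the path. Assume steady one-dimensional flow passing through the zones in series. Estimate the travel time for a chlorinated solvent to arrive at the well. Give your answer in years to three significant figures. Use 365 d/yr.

2890 years

Steady 1-D flow in series ⇒ the Darcy flux q is identical in every zone and the zone head losses add (resistances L/K in series).
Σ(L/K) = 293/0.111 + 388/28.2 + 220/2.14 = 2640 + 13.76 + 102.8 = 2756 d
q = ΔH / Σ(L/K) = 0.793 / 2756 = 2.877e-4 m/d (same in every zone)
Zone A: v = q/n = 2.877e-4/0.40 = 7.193e-4 m/d → t_A = 293/7.193e-4 = 407300 d
Zone B: v = q/n = 2.877e-4/0.31 = 9.281e-4 m/d → t_B = 388/9.281e-4 = 418100 d
Zone C: v = q/n = 2.877e-4/0.30 = 9.590e-4 m/d → t_C = 220/9.590e-4 = 229400 d
Total t = 407300 + 418100 + 229400 = 1.055e6 d
   = 1.055e6 / 365 = 2890 yr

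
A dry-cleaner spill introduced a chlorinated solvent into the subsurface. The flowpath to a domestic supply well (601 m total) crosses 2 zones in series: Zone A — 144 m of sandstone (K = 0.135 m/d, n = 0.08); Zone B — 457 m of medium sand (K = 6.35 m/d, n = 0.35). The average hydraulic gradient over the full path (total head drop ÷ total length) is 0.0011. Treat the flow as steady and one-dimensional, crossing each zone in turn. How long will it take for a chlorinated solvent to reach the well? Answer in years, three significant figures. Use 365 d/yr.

Steady 1-D flow in series ⇒ the Darcy flux q is identical in every zone and the zone head losses add (resistances L/K in series).
Σ(L/K) = 144/0.135 + 457/6.35 = 1067 + 71.97 = 1139 d
K_eq = L_total / Σ(L/K) = 601 / 1139 = 0.5278 m/d
q = K_eq · i = 0.5278 × 0.0011 = 5.806e-4 m/d (same in every zone)
Zone A: v = q/n = 5.806e-4/0.08 = 0.007258 m/d → t_A = 144/0.007258 = 19840 d
Zone B: v = q/n = 5.806e-4/0.35 = 0.001659 m/d → t_B = 457/0.001659 = 275500 d
Total t = 19840 + 275500 = 295300 d
   = 295300 / 365 = 809 yr

809 years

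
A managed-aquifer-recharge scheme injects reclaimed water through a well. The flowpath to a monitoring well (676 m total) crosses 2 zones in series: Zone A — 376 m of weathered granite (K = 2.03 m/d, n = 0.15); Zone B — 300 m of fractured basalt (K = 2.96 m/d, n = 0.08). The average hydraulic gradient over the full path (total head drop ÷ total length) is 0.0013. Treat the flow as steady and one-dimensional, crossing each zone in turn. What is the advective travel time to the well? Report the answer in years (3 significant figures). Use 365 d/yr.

Continuity: the same q passes through each zone, so ΔH = q·Σ(L_j/K_j) — the zones act as resistances in series.
Σ(L/K) = 376/2.03 + 300/2.96 = 185.2 + 101.4 = 286.6 d
K_eq = L_total / Σ(L/K) = 676 / 286.6 = 2.359 m/d
q = K_eq · i = 2.359 × 0.0013 = 0.003067 m/d (same in every zone)
Zone A: v = q/n = 0.003067/0.15 = 0.02044 m/d → t_A = 376/0.02044 = 18390 d
Zone B: v = q/n = 0.003067/0.08 = 0.03833 m/d → t_B = 300/0.03833 = 7826 d
Total t = 18390 + 7826 = 26220 d
   = 26220 / 365 = 71.8 yr

71.8 years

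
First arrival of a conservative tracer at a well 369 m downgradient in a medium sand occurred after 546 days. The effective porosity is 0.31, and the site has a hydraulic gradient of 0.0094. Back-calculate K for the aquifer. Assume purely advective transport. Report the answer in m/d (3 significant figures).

22.3 m/d

v = L / t = 369 / 546 = 0.6758 m/d
K = v · n / i = 0.6758 × 0.31 / 0.0094 = 22.3 m/d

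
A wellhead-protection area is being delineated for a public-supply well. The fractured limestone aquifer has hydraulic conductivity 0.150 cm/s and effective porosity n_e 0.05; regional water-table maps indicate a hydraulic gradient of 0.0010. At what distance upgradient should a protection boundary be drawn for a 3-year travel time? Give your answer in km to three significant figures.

2.84 km

K = 0.150 cm/s × 864 = 129.6 m/d
q = Ki = 129.6 × 0.0010 = 0.1296 m/d
Average linear velocity = 0.1296 / 0.05 = 2.592 m/d
T = 3 yr × 365 = 1095 d
L = v × T = 2.592 × 1095 = 2838 m
   = 2.84 km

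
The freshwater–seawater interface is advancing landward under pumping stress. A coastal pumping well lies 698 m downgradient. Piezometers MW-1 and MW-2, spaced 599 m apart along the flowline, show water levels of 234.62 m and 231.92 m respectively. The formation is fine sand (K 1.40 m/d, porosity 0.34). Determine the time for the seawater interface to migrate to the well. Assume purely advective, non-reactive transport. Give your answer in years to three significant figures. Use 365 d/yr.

Hydraulic gradient i = (234.62 − 231.92) / 599 = 2.70 / 599 = 0.004508
q = Ki = 1.40 × 0.004508 = 0.006311 m/d
v_s = q/n_e = 0.006311/0.34 = 0.01856 m/d
t = L / v = 698 / 0.01856 = 37610 d
   = 37610 / 365 = 103 yr

103 years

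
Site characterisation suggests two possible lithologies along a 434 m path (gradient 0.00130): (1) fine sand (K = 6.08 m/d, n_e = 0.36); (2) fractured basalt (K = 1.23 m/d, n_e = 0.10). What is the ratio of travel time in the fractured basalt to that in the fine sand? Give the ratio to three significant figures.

1.37

Unit 1 (fine sand): v = 6.08×0.0013/0.36 = 0.02196 m/d, t = 434/0.02196 = 19770 d
Unit 2 (fractured basalt): v = 1.23×0.0013/0.10 = 0.01599 m/d, t = 434/0.01599 = 27140 d
t(fractured basalt) / t(fine sand) = 27140/19770 = 1.37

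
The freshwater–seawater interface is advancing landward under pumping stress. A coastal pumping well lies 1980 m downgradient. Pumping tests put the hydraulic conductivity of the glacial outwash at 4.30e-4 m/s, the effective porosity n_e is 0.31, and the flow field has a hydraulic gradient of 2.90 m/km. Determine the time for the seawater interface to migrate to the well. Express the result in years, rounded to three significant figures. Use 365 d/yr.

15.6 years

K = 4.30e-4 m/s × 86400 s/d = 37.15 m/d
q = Ki = 37.15 × 0.0029 = 0.1077 m/d
v_s = q/n_e = 0.1077/0.31 = 0.3476 m/d
t = L / v = 1980 / 0.3476 = 5697 d
   = 5697 / 365 = 15.6 yr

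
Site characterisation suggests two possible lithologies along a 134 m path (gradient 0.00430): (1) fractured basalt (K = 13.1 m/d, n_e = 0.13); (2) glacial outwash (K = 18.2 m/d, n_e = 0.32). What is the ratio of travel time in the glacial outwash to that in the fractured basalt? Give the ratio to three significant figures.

1.77

Unit 1 (fractured basalt): v = 13.1×0.0043/0.13 = 0.4333 m/d, t = 134/0.4333 = 309.2 d
Unit 2 (glacial outwash): v = 18.2×0.0043/0.32 = 0.2446 m/d, t = 134/0.2446 = 547.9 d
t(glacial outwash) / t(fractured basalt) = 547.9/309.2 = 1.77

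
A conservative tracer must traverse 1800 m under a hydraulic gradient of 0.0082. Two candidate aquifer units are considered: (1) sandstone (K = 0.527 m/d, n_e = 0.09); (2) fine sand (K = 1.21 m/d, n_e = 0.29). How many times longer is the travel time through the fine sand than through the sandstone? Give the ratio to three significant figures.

1.40

Unit 1 (sandstone): v = 0.527×0.0082/0.09 = 0.04802 m/d, t = 1800/0.04802 = 37490 d
Unit 2 (fine sand): v = 1.21×0.0082/0.29 = 0.03421 m/d, t = 1800/0.03421 = 52610 d
t(fine sand) / t(sandstone) = 52610/37490 = 1.40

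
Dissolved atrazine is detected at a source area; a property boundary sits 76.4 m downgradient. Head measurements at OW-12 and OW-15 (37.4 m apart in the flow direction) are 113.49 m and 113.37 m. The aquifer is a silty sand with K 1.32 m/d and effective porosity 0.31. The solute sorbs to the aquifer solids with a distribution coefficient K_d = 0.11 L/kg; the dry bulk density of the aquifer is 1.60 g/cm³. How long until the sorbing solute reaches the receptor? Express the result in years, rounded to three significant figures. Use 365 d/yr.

Hydraulic gradient i = (113.49 − 113.37) / 37.4 = 0.12 / 37.4 = 0.003209
q = Ki = 1.32 × 0.003209 = 0.004235 m/d
v = Ki/n = 1.32·0.003209/0.31 = 0.01366 m/d
Retardation R = 1 + ρ_b·K_d/n = 1 + 1.60×0.11/0.31 = 1.568
Contaminant velocity v_c = v/R = 0.01366/1.568 = 0.008715 m/d
t = L/v_c = 76.4/0.008715 = 8767 d
   = 8767/365 = 24.0 yr

24.0 years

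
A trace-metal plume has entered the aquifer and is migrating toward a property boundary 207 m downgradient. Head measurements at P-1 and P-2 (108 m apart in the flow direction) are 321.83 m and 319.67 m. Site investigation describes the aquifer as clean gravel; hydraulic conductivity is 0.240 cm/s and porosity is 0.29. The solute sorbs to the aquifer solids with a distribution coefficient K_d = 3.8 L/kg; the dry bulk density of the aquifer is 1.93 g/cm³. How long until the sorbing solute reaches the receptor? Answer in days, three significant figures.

381 days

Hydraulic gradient i = (321.83 − 319.67) / 108 = 2.16 / 108 = 0.02000
K = 0.240 cm/s × 864 = 207.4 m/d
Darcy flux q = K·i = 207.4 × 0.02000 = 4.147 m/d
v_s = q/n_e = 4.147/0.29 = 14.30 m/d
Retardation R = 1 + ρ_b·K_d/n = 1 + 1.93×3.8/0.29 = 26.29
Contaminant velocity v_c = v/R = 14.30/26.29 = 0.5440 m/d
t = L/v_c = 207/0.5440 = 380.5 d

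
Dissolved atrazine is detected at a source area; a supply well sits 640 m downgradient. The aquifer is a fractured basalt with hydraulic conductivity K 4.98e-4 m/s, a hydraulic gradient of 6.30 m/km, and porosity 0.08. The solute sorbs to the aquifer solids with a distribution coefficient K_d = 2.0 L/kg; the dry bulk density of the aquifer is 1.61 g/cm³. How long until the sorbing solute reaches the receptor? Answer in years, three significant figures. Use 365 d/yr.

K = 4.98e-4 m/s × 86400 s/d = 43.03 m/d
Specific discharge q = 43.03 × 0.0063 = 0.2711 m/d
Average linear velocity = 0.2711 / 0.08 = 3.388 m/d
Retardation R = 1 + ρ_b·K_d/n = 1 + 1.61×2.0/0.08 = 41.25
Contaminant velocity v_c = v/R = 3.388/41.25 = 0.08214 m/d
t = L/v_c = 640/0.08214 = 7791 d
   = 7791/365 = 21.3 yr

21.3 years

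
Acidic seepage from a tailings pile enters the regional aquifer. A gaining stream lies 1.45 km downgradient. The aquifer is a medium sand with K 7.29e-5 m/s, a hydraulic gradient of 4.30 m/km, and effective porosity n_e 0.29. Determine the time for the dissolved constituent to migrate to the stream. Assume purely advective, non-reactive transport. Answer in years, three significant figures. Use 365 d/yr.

42.5 years

K = 7.29e-5 m/s × 86400 s/d = 6.299 m/d
q = Ki = 6.299 × 0.0043 = 0.02708 m/d
v_s = q/n_e = 0.02708/0.29 = 0.09339 m/d
L = 1.45 km = 1450 m
t = L / v = 1450 / 0.09339 = 15530 d
   = 15530 / 365 = 42.5 yr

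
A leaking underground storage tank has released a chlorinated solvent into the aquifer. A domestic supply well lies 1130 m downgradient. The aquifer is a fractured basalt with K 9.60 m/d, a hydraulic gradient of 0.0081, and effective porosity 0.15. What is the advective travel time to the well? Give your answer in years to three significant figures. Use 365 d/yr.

5.97 years

Darcy flux q = K·i = 9.60 × 0.0081 = 0.07776 m/d
v_s = q/n_e = 0.07776/0.15 = 0.5184 m/d
t = L / v = 1130 / 0.5184 = 2180 d
   = 2180 / 365 = 5.97 yr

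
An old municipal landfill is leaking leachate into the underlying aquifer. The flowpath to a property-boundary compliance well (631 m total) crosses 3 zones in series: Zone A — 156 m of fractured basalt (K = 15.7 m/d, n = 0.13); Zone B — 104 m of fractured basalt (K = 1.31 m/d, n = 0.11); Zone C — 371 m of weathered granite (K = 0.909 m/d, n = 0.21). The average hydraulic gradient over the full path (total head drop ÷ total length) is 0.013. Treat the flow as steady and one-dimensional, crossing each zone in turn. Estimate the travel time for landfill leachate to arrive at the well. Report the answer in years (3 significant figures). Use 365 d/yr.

18.2 years

Steady 1-D flow in series ⇒ the Darcy flux q is identical in every zone and the zone head losses add (resistances L/K in series).
Σ(L/K) = 156/15.7 + 104/1.31 + 371/0.909 = 9.936 + 79.39 + 408.1 = 497.5 d
K_eq = L_total / Σ(L/K) = 631 / 497.5 = 1.268 m/d
q = K_eq · i = 1.268 × 0.013 = 0.01649 m/d (same in every zone)
Zone A: v = q/n = 0.01649/0.13 = 0.1268 m/d → t_A = 156/0.1268 = 1230 d
Zone B: v = q/n = 0.01649/0.11 = 0.1499 m/d → t_B = 104/0.1499 = 693.8 d
Zone C: v = q/n = 0.01649/0.21 = 0.07852 m/d → t_C = 371/0.07852 = 4725 d
Total t = 1230 + 693.8 + 4725 = 6648 d
   = 6648 / 365 = 18.2 yr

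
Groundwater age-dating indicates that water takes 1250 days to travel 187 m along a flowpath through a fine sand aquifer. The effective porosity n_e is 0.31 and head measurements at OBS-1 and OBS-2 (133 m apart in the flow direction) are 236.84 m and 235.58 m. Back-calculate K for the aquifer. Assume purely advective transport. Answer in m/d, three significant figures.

Hydraulic gradient i = (236.84 − 235.58) / 133 = 1.26 / 133 = 0.009474
v = L / t = 187 / 1250 = 0.1496 m/d
K = v · n / i = 0.1496 × 0.31 / 0.009474 = 4.90 m/d

4.90 m/d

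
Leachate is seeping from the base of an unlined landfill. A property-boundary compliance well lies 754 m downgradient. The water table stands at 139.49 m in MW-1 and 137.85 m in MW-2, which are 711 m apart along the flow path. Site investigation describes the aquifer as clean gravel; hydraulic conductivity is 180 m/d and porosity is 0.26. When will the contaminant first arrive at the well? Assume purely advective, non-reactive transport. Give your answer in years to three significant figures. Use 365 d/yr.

Hydraulic gradient i = (139.49 − 137.85) / 711 = 1.64 / 711 = 0.002307
q = Ki = 180 × 0.002307 = 0.4152 m/d
Seepage velocity v = q / n = 0.4152 / 0.26 = 1.597 m/d
t = L / v = 754 / 1.597 = 472.2 d
   = 472.2 / 365 = 1.29 yr

1.29 years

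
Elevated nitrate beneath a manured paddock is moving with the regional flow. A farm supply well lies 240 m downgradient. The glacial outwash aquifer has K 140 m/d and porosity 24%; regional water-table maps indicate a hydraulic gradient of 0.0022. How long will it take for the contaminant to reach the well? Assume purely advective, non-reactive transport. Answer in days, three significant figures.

187 days

q = Ki = 140 × 0.0022 = 0.3080 m/d
Seepage velocity v = q / n = 0.3080 / 0.24 = 1.283 m/d
t = L / v = 240 / 1.283 = 187.0 d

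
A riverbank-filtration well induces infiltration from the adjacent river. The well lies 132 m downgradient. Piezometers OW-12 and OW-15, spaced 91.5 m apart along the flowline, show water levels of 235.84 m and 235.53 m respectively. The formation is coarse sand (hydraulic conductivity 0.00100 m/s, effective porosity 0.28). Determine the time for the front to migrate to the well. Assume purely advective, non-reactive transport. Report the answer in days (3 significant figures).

126 days

Hydraulic gradient i = (235.84 − 235.53) / 91.5 = 0.31 / 91.5 = 0.003388
K = 0.00100 m/s × 86400 s/d = 86.40 m/d
q = Ki = 86.40 × 0.003388 = 0.2927 m/d
v = Ki/n = 86.40·0.003388/0.28 = 1.045 m/d
t = L / v = 132 / 1.045 = 126.3 d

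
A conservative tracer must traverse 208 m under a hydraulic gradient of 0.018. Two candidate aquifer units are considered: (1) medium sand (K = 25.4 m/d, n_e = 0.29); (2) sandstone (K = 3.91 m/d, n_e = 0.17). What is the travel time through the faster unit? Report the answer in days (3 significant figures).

Unit 1 (medium sand): v = 25.4×0.018/0.29 = 1.577 m/d, t = 208/1.577 = 131.9 d
Unit 2 (sandstone): v = 3.91×0.018/0.17 = 0.4140 m/d, t = 208/0.4140 = 502.4 d
Faster unit: t = 132 d

132 days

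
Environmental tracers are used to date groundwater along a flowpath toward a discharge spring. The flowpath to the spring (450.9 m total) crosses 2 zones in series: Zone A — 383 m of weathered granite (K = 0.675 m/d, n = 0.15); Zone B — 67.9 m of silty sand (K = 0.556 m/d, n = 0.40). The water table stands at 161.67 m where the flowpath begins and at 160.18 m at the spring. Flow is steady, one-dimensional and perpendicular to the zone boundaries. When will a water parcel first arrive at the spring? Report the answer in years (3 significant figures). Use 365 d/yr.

Total head drop ΔH = 161.67 − 160.18 = 1.49 m
Steady 1-D flow in series ⇒ the Darcy flux q is identical in every zone and the zone head losses add (resistances L/K in series).
Σ(L/K) = 383/0.675 + 67.9/0.556 = 567.4 + 122.1 = 689.5 d
q = ΔH / Σ(L/K) = 1.49 / 689.5 = 0.002161 m/d (same in every zone)
Zone A: v = q/n = 0.002161/0.15 = 0.01441 m/d → t_A = 383/0.01441 = 26590 d
Zone B: v = q/n = 0.002161/0.40 = 0.005402 m/d → t_B = 67.9/0.005402 = 12570 d
Total t = 26590 + 12570 = 39160 d
   = 39160 / 365 = 107 yr

107 years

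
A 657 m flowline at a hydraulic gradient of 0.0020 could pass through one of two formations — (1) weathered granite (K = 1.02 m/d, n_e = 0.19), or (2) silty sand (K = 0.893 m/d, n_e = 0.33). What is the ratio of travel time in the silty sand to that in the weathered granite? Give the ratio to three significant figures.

1.98

Unit 1 (weathered granite): v = 1.02×0.0020/0.19 = 0.01074 m/d, t = 657/0.01074 = 61190 d
Unit 2 (silty sand): v = 0.893×0.0020/0.33 = 0.005412 m/d, t = 657/0.005412 = 121400 d
t(silty sand) / t(weathered granite) = 121400/61190 = 1.98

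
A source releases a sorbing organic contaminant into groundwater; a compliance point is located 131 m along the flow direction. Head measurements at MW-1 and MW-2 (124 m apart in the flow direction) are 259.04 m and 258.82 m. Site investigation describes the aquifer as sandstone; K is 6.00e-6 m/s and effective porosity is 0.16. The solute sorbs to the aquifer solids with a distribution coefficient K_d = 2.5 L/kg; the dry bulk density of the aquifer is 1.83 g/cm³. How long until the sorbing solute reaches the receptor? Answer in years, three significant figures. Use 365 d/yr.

1850 years

Hydraulic gradient i = (259.04 − 258.82) / 124 = 0.22 / 124 = 0.001774
K = 6.00e-6 m/s × 86400 s/d = 0.5184 m/d
q = Ki = 0.5184 × 0.001774 = 9.197e-4 m/d
v_s = q/n_e = 9.197e-4/0.16 = 0.005748 m/d
Retardation R = 1 + ρ_b·K_d/n = 1 + 1.83×2.5/0.16 = 29.59
Contaminant velocity v_c = v/R = 0.005748/29.59 = 1.942e-4 m/d
t = L/v_c = 131/1.942e-4 = 674400 d
   = 674400/365 = 1850 yr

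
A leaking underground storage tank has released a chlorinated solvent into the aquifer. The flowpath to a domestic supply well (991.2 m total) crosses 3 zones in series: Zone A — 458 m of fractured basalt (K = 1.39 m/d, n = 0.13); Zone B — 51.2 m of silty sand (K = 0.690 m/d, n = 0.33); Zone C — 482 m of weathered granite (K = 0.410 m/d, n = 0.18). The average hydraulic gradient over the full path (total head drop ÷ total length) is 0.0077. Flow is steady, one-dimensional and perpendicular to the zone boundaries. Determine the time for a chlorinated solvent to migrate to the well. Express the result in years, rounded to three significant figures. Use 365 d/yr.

92.5 years

For zones in series the flux q is common to all zones; the equivalent conductivity is the harmonic (thickness-weighted) mean, K_eq = L_total / Σ(L_j/K_j).
Σ(L/K) = 458/1.39 + 51.2/0.690 + 482/0.410 = 329.5 + 74.20 + 1176 = 1579 d
K_eq = L_total / Σ(L/K) = 991.2 / 1579 = 0.6276 m/d
q = K_eq · i = 0.6276 × 0.0077 = 0.004833 m/d (same in every zone)
Zone A: v = q/n = 0.004833/0.13 = 0.03717 m/d → t_A = 458/0.03717 = 12320 d
Zone B: v = q/n = 0.004833/0.33 = 0.01464 m/d → t_B = 51.2/0.01464 = 3496 d
Zone C: v = q/n = 0.004833/0.18 = 0.02685 m/d → t_C = 482/0.02685 = 17950 d
Total t = 12320 + 3496 + 17950 = 33770 d
   = 33770 / 365 = 92.5 yr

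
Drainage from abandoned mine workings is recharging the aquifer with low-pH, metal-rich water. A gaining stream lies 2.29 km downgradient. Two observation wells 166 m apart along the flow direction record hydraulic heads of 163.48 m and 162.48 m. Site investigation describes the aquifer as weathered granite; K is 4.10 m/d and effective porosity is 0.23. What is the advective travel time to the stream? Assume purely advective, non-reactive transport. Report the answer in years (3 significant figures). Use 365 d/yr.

Hydraulic gradient i = (163.48 − 162.48) / 166 = 1.00 / 166 = 0.006024
Darcy flux q = K·i = 4.10 × 0.006024 = 0.02470 m/d
v_s = q/n_e = 0.02470/0.23 = 0.1074 m/d
L = 2.29 km = 2290 m
t = L / v = 2290 / 0.1074 = 21320 d
   = 21320 / 365 = 58.4 yr

58.4 years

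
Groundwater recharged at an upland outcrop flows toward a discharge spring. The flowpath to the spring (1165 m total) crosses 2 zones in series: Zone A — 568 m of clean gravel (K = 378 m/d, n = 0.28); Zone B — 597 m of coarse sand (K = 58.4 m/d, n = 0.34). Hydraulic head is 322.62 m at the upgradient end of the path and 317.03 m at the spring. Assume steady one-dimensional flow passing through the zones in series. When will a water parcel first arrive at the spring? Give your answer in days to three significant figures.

759 days

Total head drop ΔH = 322.62 − 317.03 = 5.59 m
Continuity: the same q passes through each zone, so ΔH = q·Σ(L_j/K_j) — the zones act as resistances in series.
Σ(L/K) = 568/378 + 597/58.4 = 1.503 + 10.22 = 11.73 d
q = ΔH / Σ(L/K) = 5.59 / 11.73 = 0.4767 m/d (same in every zone)
Zone A: v = q/n = 0.4767/0.28 = 1.703 m/d → t_A = 568/1.703 = 333.6 d
Zone B: v = q/n = 0.4767/0.34 = 1.402 m/d → t_B = 597/1.402 = 425.8 d
Total t = 333.6 + 425.8 = 759.4 d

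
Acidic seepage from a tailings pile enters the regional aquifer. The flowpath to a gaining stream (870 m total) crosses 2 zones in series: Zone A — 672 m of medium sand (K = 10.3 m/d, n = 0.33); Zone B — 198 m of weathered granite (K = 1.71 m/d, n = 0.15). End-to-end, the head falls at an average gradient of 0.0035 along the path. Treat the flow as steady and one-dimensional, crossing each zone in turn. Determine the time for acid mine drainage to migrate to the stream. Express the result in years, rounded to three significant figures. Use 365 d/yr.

For zones in series the flux q is common to all zones; the equivalent conductivity is the harmonic (thickness-weighted) mean, K_eq = L_total / Σ(L_j/K_j).
Σ(L/K) = 672/10.3 + 198/1.71 = 65.24 + 115.8 = 181.0 d
K_eq = L_total / Σ(L/K) = 870 / 181.0 = 4.806 m/d
q = K_eq · i = 4.806 × 0.0035 = 0.01682 m/d (same in every zone)
Zone A: v = q/n = 0.01682/0.33 = 0.05097 m/d → t_A = 672/0.05097 = 13180 d
Zone B: v = q/n = 0.01682/0.15 = 0.1121 m/d → t_B = 198/0.1121 = 1766 d
Total t = 13180 + 1766 = 14950 d
   = 14950 / 365 = 41.0 yr

41.0 years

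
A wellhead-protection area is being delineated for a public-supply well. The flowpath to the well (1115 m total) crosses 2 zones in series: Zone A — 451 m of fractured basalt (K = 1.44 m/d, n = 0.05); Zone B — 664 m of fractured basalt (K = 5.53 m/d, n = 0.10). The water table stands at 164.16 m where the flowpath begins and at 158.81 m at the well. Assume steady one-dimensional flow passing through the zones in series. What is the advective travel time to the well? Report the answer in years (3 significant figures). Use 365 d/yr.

19.7 years

Total head drop ΔH = 164.16 − 158.81 = 5.35 m
Steady 1-D flow in series ⇒ the Darcy flux q is identical in every zone and the zone head losses add (resistances L/K in series).
Σ(L/K) = 451/1.44 + 664/5.53 = 313.2 + 120.1 = 433.3 d
q = ΔH / Σ(L/K) = 5.35 / 433.3 = 0.01235 m/d (same in every zone)
Zone A: v = q/n = 0.01235/0.05 = 0.2470 m/d → t_A = 451/0.2470 = 1826 d
Zone B: v = q/n = 0.01235/0.10 = 0.1235 m/d → t_B = 664/0.1235 = 5377 d
Total t = 1826 + 5377 = 7204 d
   = 7204 / 365 = 19.7 yr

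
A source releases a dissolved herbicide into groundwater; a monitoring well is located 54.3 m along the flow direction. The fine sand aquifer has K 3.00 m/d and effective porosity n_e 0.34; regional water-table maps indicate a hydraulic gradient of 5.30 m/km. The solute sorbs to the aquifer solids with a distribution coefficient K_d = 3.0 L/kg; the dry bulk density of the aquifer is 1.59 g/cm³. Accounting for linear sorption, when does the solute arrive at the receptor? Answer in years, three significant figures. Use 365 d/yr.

47.8 years

Darcy flux q = K·i = 3.00 × 0.0053 = 0.01590 m/d
Average linear velocity = 0.01590 / 0.34 = 0.04676 m/d
Retardation R = 1 + ρ_b·K_d/n = 1 + 1.59×3.0/0.34 = 15.03
Contaminant velocity v_c = v/R = 0.04676/15.03 = 0.003112 m/d
t = L/v_c = 54.3/0.003112 = 17450 d
   = 17450/365 = 47.8 yr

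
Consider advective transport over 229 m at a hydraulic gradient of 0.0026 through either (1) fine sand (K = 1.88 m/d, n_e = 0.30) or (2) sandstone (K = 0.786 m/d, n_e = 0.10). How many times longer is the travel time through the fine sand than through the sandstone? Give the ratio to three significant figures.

1.25

Unit 1 (fine sand): v = 1.88×0.0026/0.30 = 0.01629 m/d, t = 229/0.01629 = 14050 d
Unit 2 (sandstone): v = 0.786×0.0026/0.10 = 0.02044 m/d, t = 229/0.02044 = 11210 d
t(fine sand) / t(sandstone) = 14050/11210 = 1.25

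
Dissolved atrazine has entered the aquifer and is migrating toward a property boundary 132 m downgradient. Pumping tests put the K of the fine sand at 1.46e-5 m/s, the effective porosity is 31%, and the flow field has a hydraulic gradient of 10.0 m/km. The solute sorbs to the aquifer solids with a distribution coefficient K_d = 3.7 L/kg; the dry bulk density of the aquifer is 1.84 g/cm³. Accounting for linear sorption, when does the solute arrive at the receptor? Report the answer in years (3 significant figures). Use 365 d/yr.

K = 1.46e-5 m/s × 86400 s/d = 1.261 m/d
Specific discharge q = 1.261 × 0.010 = 0.01261 m/d
v_s = q/n_e = 0.01261/0.31 = 0.04069 m/d
Retardation R = 1 + ρ_b·K_d/n = 1 + 1.84×3.7/0.31 = 22.96
Contaminant velocity v_c = v/R = 0.04069/22.96 = 0.001772 m/d
t = L/v_c = 132/0.001772 = 74480 d
   = 74480/365 = 204 yr

204 years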